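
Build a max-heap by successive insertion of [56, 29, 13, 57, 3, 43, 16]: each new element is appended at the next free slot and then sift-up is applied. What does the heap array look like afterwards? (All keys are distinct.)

[57, 56, 43, 29, 3, 13, 16]

Insert 56:
  append 56 at index 0 → [56] (no swap needed)
Insert 29:
  append 29 at index 1 → [56, 29] (no swap needed)
Insert 13:
  append 13 at index 2 → [56, 29, 13] (no swap needed)
Insert 57:
  append 57 at index 3 → [56, 29, 13, 57]
  57 > parent 29 at index 1, swap → [56, 57, 13, 29]
  57 > parent 56 at index 0, swap → [57, 56, 13, 29]
Insert 3:
  append 3 at index 4 → [57, 56, 13, 29, 3] (no swap needed)
Insert 43:
  append 43 at index 5 → [57, 56, 13, 29, 3, 43]
  43 > parent 13 at index 2, swap → [57, 56, 43, 29, 3, 13]
Insert 16:
  append 16 at index 6 → [57, 56, 43, 29, 3, 13, 16] (no swap needed)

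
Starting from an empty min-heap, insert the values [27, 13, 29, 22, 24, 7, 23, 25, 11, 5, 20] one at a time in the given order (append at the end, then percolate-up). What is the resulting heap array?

[5, 7, 13, 22, 11, 29, 23, 27, 25, 24, 20]

Insert 27:
  append 27 at index 0 → [27] (no swap needed)
Insert 13:
  append 13 at index 1 → [27, 13]
  13 < parent 27 at index 0, swap → [13, 27]
Insert 29:
  append 29 at index 2 → [13, 27, 29] (no swap needed)
Insert 22:
  append 22 at index 3 → [13, 27, 29, 22]
  22 < parent 27 at index 1, swap → [13, 22, 29, 27]
Insert 24:
  append 24 at index 4 → [13, 22, 29, 27, 24] (no swap needed)
Insert 7:
  append 7 at index 5 → [13, 22, 29, 27, 24, 7]
  7 < parent 29 at index 2, swap → [13, 22, 7, 27, 24, 29]
  7 < parent 13 at index 0, swap → [7, 22, 13, 27, 24, 29]
Insert 23:
  append 23 at index 6 → [7, 22, 13, 27, 24, 29, 23] (no swap needed)
Insert 25:
  append 25 at index 7 → [7, 22, 13, 27, 24, 29, 23, 25]
  25 < parent 27 at index 3, swap → [7, 22, 13, 25, 24, 29, 23, 27]
Insert 11:
  append 11 at index 8 → [7, 22, 13, 25, 24, 29, 23, 27, 11]
  11 < parent 25 at index 3, swap → [7, 22, 13, 11, 24, 29, 23, 27, 25]
  11 < parent 22 at index 1, swap → [7, 11, 13, 22, 24, 29, 23, 27, 25]
Insert 5:
  append 5 at index 9 → [7, 11, 13, 22, 24, 29, 23, 27, 25, 5]
  5 < parent 24 at index 4, swap → [7, 11, 13, 22, 5, 29, 23, 27, 25, 24]
  5 < parent 11 at index 1, swap → [7, 5, 13, 22, 11, 29, 23, 27, 25, 24]
  5 < parent 7 at index 0, swap → [5, 7, 13, 22, 11, 29, 23, 27, 25, 24]
Insert 20:
  append 20 at index 10 → [5, 7, 13, 22, 11, 29, 23, 27, 25, 24, 20] (no swap needed)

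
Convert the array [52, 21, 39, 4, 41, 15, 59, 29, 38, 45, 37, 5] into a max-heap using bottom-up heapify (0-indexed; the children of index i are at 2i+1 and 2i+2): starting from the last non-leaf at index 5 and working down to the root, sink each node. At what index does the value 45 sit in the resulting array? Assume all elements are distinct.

1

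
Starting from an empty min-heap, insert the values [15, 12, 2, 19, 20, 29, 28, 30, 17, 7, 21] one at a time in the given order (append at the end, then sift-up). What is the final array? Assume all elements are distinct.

[2, 7, 12, 17, 15, 29, 28, 30, 19, 20, 21]

Insert 15:
  append 15 at index 0 → [15] (no swap needed)
Insert 12:
  append 12 at index 1 → [15, 12]
  12 < parent 15 at index 0, swap → [12, 15]
Insert 2:
  append 2 at index 2 → [12, 15, 2]
  2 < parent 12 at index 0, swap → [2, 15, 12]
Insert 19:
  append 19 at index 3 → [2, 15, 12, 19] (no swap needed)
Insert 20:
  append 20 at index 4 → [2, 15, 12, 19, 20] (no swap needed)
Insert 29:
  append 29 at index 5 → [2, 15, 12, 19, 20, 29] (no swap needed)
Insert 28:
  append 28 at index 6 → [2, 15, 12, 19, 20, 29, 28] (no swap needed)
Insert 30:
  append 30 at index 7 → [2, 15, 12, 19, 20, 29, 28, 30] (no swap needed)
Insert 17:
  append 17 at index 8 → [2, 15, 12, 19, 20, 29, 28, 30, 17]
  17 < parent 19 at index 3, swap → [2, 15, 12, 17, 20, 29, 28, 30, 19]
Insert 7:
  append 7 at index 9 → [2, 15, 12, 17, 20, 29, 28, 30, 19, 7]
  7 < parent 20 at index 4, swap → [2, 15, 12, 17, 7, 29, 28, 30, 19, 20]
  7 < parent 15 at index 1, swap → [2, 7, 12, 17, 15, 29, 28, 30, 19, 20]
Insert 21:
  append 21 at index 10 → [2, 7, 12, 17, 15, 29, 28, 30, 19, 20, 21] (no swap needed)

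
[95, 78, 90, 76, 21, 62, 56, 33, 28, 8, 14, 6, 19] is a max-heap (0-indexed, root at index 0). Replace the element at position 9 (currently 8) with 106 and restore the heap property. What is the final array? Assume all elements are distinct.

[106, 95, 90, 76, 78, 62, 56, 33, 28, 21, 14, 6, 19]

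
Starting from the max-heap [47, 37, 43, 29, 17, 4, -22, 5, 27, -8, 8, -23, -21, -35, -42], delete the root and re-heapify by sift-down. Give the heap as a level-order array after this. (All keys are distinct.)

remove root 47; move last element -42 to root → [-42, 37, 43, 29, 17, 4, -22, 5, 27, -8, 8, -23, -21, -35]
-42 vs larger child 43 at index 2, swap → [43, 37, -42, 29, 17, 4, -22, 5, 27, -8, 8, -23, -21, -35]
-42 vs larger child 4 at index 5, swap → [43, 37, 4, 29, 17, -42, -22, 5, 27, -8, 8, -23, -21, -35]
-42 vs larger child -21 at index 12, swap → [43, 37, 4, 29, 17, -21, -22, 5, 27, -8, 8, -23, -42, -35]

[43, 37, 4, 29, 17, -21, -22, 5, 27, -8, 8, -23, -42, -35]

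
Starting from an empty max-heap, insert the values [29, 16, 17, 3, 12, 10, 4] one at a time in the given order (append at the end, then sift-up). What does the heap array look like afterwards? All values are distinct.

Insert 29:
  append 29 at index 0 → [29] (no swap needed)
Insert 16:
  append 16 at index 1 → [29, 16] (no swap needed)
Insert 17:
  append 17 at index 2 → [29, 16, 17] (no swap needed)
Insert 3:
  append 3 at index 3 → [29, 16, 17, 3] (no swap needed)
Insert 12:
  append 12 at index 4 → [29, 16, 17, 3, 12] (no swap needed)
Insert 10:
  append 10 at index 5 → [29, 16, 17, 3, 12, 10] (no swap needed)
Insert 4:
  append 4 at index 6 → [29, 16, 17, 3, 12, 10, 4] (no swap needed)

[29, 16, 17, 3, 12, 10, 4]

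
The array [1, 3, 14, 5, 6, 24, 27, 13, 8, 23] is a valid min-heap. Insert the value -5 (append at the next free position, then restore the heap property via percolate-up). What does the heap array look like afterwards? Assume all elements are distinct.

append -5 at index 10 → [1, 3, 14, 5, 6, 24, 27, 13, 8, 23, -5]
-5 < parent 6 at index 4, swap → [1, 3, 14, 5, -5, 24, 27, 13, 8, 23, 6]
-5 < parent 3 at index 1, swap → [1, -5, 14, 5, 3, 24, 27, 13, 8, 23, 6]
-5 < parent 1 at index 0, swap → [-5, 1, 14, 5, 3, 24, 27, 13, 8, 23, 6]

[-5, 1, 14, 5, 3, 24, 27, 13, 8, 23, 6]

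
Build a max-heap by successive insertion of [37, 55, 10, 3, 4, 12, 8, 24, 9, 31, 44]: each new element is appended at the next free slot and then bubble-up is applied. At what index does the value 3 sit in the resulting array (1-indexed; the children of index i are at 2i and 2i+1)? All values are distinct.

Insert 37:
  append 37 at index 1 → [37] (no swap needed)
Insert 55:
  append 55 at index 2 → [37, 55]
  55 > parent 37 at index 1, swap → [55, 37]
Insert 10:
  append 10 at index 3 → [55, 37, 10] (no swap needed)
Insert 3:
  append 3 at index 4 → [55, 37, 10, 3] (no swap needed)
Insert 4:
  append 4 at index 5 → [55, 37, 10, 3, 4] (no swap needed)
Insert 12:
  append 12 at index 6 → [55, 37, 10, 3, 4, 12]
  12 > parent 10 at index 3, swap → [55, 37, 12, 3, 4, 10]
Insert 8:
  append 8 at index 7 → [55, 37, 12, 3, 4, 10, 8] (no swap needed)
Insert 24:
  append 24 at index 8 → [55, 37, 12, 3, 4, 10, 8, 24]
  24 > parent 3 at index 4, swap → [55, 37, 12, 24, 4, 10, 8, 3]
Insert 9:
  append 9 at index 9 → [55, 37, 12, 24, 4, 10, 8, 3, 9] (no swap needed)
Insert 31:
  append 31 at index 10 → [55, 37, 12, 24, 4, 10, 8, 3, 9, 31]
  31 > parent 4 at index 5, swap → [55, 37, 12, 24, 31, 10, 8, 3, 9, 4]
Insert 44:
  append 44 at index 11 → [55, 37, 12, 24, 31, 10, 8, 3, 9, 4, 44]
  44 > parent 31 at index 5, swap → [55, 37, 12, 24, 44, 10, 8, 3, 9, 4, 31]
  44 > parent 37 at index 2, swap → [55, 44, 12, 24, 37, 10, 8, 3, 9, 4, 31]
resulting array: [55, 44, 12, 24, 37, 10, 8, 3, 9, 4, 31]

8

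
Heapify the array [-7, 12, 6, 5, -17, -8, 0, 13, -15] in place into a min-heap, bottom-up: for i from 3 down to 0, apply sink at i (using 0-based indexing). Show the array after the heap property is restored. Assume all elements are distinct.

[-17, -15, -8, -7, 12, 6, 0, 13, 5]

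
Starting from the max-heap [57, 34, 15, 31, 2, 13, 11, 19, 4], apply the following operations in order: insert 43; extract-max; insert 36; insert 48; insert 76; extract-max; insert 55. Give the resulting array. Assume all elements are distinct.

insert 43:
  append 43 at index 9 → [57, 34, 15, 31, 2, 13, 11, 19, 4, 43]
  43 > parent 2 at index 4, swap → [57, 34, 15, 31, 43, 13, 11, 19, 4, 2]
  43 > parent 34 at index 1, swap → [57, 43, 15, 31, 34, 13, 11, 19, 4, 2]
extract-max → returns 57:
  remove root 57; move last element 2 to root → [2, 43, 15, 31, 34, 13, 11, 19, 4]
  2 vs larger child 43 at index 1, swap → [43, 2, 15, 31, 34, 13, 11, 19, 4]
  2 vs larger child 34 at index 4, swap → [43, 34, 15, 31, 2, 13, 11, 19, 4]
insert 36:
  append 36 at index 9 → [43, 34, 15, 31, 2, 13, 11, 19, 4, 36]
  36 > parent 2 at index 4, swap → [43, 34, 15, 31, 36, 13, 11, 19, 4, 2]
  36 > parent 34 at index 1, swap → [43, 36, 15, 31, 34, 13, 11, 19, 4, 2]
insert 48:
  append 48 at index 10 → [43, 36, 15, 31, 34, 13, 11, 19, 4, 2, 48]
  48 > parent 34 at index 4, swap → [43, 36, 15, 31, 48, 13, 11, 19, 4, 2, 34]
  48 > parent 36 at index 1, swap → [43, 48, 15, 31, 36, 13, 11, 19, 4, 2, 34]
  48 > parent 43 at index 0, swap → [48, 43, 15, 31, 36, 13, 11, 19, 4, 2, 34]
insert 76:
  append 76 at index 11 → [48, 43, 15, 31, 36, 13, 11, 19, 4, 2, 34, 76]
  76 > parent 13 at index 5, swap → [48, 43, 15, 31, 36, 76, 11, 19, 4, 2, 34, 13]
  76 > parent 15 at index 2, swap → [48, 43, 76, 31, 36, 15, 11, 19, 4, 2, 34, 13]
  76 > parent 48 at index 0, swap → [76, 43, 48, 31, 36, 15, 11, 19, 4, 2, 34, 13]
extract-max → returns 76:
  remove root 76; move last element 13 to root → [13, 43, 48, 31, 36, 15, 11, 19, 4, 2, 34]
  13 vs larger child 48 at index 2, swap → [48, 43, 13, 31, 36, 15, 11, 19, 4, 2, 34]
  13 vs larger child 15 at index 5, swap → [48, 43, 15, 31, 36, 13, 11, 19, 4, 2, 34]
insert 55:
  append 55 at index 11 → [48, 43, 15, 31, 36, 13, 11, 19, 4, 2, 34, 55]
  55 > parent 13 at index 5, swap → [48, 43, 15, 31, 36, 55, 11, 19, 4, 2, 34, 13]
  55 > parent 15 at index 2, swap → [48, 43, 55, 31, 36, 15, 11, 19, 4, 2, 34, 13]
  55 > parent 48 at index 0, swap → [55, 43, 48, 31, 36, 15, 11, 19, 4, 2, 34, 13]

[55, 43, 48, 31, 36, 15, 11, 19, 4, 2, 34, 13]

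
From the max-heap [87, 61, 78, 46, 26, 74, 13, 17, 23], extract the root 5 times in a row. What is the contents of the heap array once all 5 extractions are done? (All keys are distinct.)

[26, 17, 23, 13]

extract-max #1 returns 87:
  remove root 87; move last element 23 to root → [23, 61, 78, 46, 26, 74, 13, 17]
  23 vs larger child 78 at index 2, swap → [78, 61, 23, 46, 26, 74, 13, 17]
  23 vs larger child 74 at index 5, swap → [78, 61, 74, 46, 26, 23, 13, 17]
extract-max #2 returns 78:
  remove root 78; move last element 17 to root → [17, 61, 74, 46, 26, 23, 13]
  17 vs larger child 74 at index 2, swap → [74, 61, 17, 46, 26, 23, 13]
  17 vs larger child 23 at index 5, swap → [74, 61, 23, 46, 26, 17, 13]
extract-max #3 returns 74:
  remove root 74; move last element 13 to root → [13, 61, 23, 46, 26, 17]
  13 vs larger child 61 at index 1, swap → [61, 13, 23, 46, 26, 17]
  13 vs larger child 46 at index 3, swap → [61, 46, 23, 13, 26, 17]
extract-max #4 returns 61:
  remove root 61; move last element 17 to root → [17, 46, 23, 13, 26]
  17 vs larger child 46 at index 1, swap → [46, 17, 23, 13, 26]
  17 vs larger child 26 at index 4, swap → [46, 26, 23, 13, 17]
extract-max #5 returns 46:
  remove root 46; move last element 17 to root → [17, 26, 23, 13]
  17 vs larger child 26 at index 1, swap → [26, 17, 23, 13]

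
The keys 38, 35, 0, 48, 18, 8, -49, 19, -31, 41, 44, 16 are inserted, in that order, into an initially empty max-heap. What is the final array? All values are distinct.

Insert 38:
  append 38 at index 0 → [38] (no swap needed)
Insert 35:
  append 35 at index 1 → [38, 35] (no swap needed)
Insert 0:
  append 0 at index 2 → [38, 35, 0] (no swap needed)
Insert 48:
  append 48 at index 3 → [38, 35, 0, 48]
  48 > parent 35 at index 1, swap → [38, 48, 0, 35]
  48 > parent 38 at index 0, swap → [48, 38, 0, 35]
Insert 18:
  append 18 at index 4 → [48, 38, 0, 35, 18] (no swap needed)
Insert 8:
  append 8 at index 5 → [48, 38, 0, 35, 18, 8]
  8 > parent 0 at index 2, swap → [48, 38, 8, 35, 18, 0]
Insert -49:
  append -49 at index 6 → [48, 38, 8, 35, 18, 0, -49] (no swap needed)
Insert 19:
  append 19 at index 7 → [48, 38, 8, 35, 18, 0, -49, 19] (no swap needed)
Insert -31:
  append -31 at index 8 → [48, 38, 8, 35, 18, 0, -49, 19, -31] (no swap needed)
Insert 41:
  append 41 at index 9 → [48, 38, 8, 35, 18, 0, -49, 19, -31, 41]
  41 > parent 18 at index 4, swap → [48, 38, 8, 35, 41, 0, -49, 19, -31, 18]
  41 > parent 38 at index 1, swap → [48, 41, 8, 35, 38, 0, -49, 19, -31, 18]
Insert 44:
  append 44 at index 10 → [48, 41, 8, 35, 38, 0, -49, 19, -31, 18, 44]
  44 > parent 38 at index 4, swap → [48, 41, 8, 35, 44, 0, -49, 19, -31, 18, 38]
  44 > parent 41 at index 1, swap → [48, 44, 8, 35, 41, 0, -49, 19, -31, 18, 38]
Insert 16:
  append 16 at index 11 → [48, 44, 8, 35, 41, 0, -49, 19, -31, 18, 38, 16]
  16 > parent 0 at index 5, swap → [48, 44, 8, 35, 41, 16, -49, 19, -31, 18, 38, 0]
  16 > parent 8 at index 2, swap → [48, 44, 16, 35, 41, 8, -49, 19, -31, 18, 38, 0]

[48, 44, 16, 35, 41, 8, -49, 19, -31, 18, 38, 0]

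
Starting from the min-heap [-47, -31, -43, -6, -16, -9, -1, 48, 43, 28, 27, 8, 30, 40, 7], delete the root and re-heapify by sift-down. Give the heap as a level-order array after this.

remove root -47; move last element 7 to root → [7, -31, -43, -6, -16, -9, -1, 48, 43, 28, 27, 8, 30, 40]
7 vs smaller child -43 at index 2, swap → [-43, -31, 7, -6, -16, -9, -1, 48, 43, 28, 27, 8, 30, 40]
7 vs smaller child -9 at index 5, swap → [-43, -31, -9, -6, -16, 7, -1, 48, 43, 28, 27, 8, 30, 40]

[-43, -31, -9, -6, -16, 7, -1, 48, 43, 28, 27, 8, 30, 40]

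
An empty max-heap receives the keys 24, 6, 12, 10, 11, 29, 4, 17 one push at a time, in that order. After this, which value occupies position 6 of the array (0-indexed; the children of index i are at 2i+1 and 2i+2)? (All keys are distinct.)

Insert 24:
  append 24 at index 0 → [24] (no swap needed)
Insert 6:
  append 6 at index 1 → [24, 6] (no swap needed)
Insert 12:
  append 12 at index 2 → [24, 6, 12] (no swap needed)
Insert 10:
  append 10 at index 3 → [24, 6, 12, 10]
  10 > parent 6 at index 1, swap → [24, 10, 12, 6]
Insert 11:
  append 11 at index 4 → [24, 10, 12, 6, 11]
  11 > parent 10 at index 1, swap → [24, 11, 12, 6, 10]
Insert 29:
  append 29 at index 5 → [24, 11, 12, 6, 10, 29]
  29 > parent 12 at index 2, swap → [24, 11, 29, 6, 10, 12]
  29 > parent 24 at index 0, swap → [29, 11, 24, 6, 10, 12]
Insert 4:
  append 4 at index 6 → [29, 11, 24, 6, 10, 12, 4] (no swap needed)
Insert 17:
  append 17 at index 7 → [29, 11, 24, 6, 10, 12, 4, 17]
  17 > parent 6 at index 3, swap → [29, 11, 24, 17, 10, 12, 4, 6]
  17 > parent 11 at index 1, swap → [29, 17, 24, 11, 10, 12, 4, 6]
resulting array: [29, 17, 24, 11, 10, 12, 4, 6]

4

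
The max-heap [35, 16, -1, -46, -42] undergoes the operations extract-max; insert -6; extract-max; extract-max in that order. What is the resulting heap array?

extract-max → returns 35:
  remove root 35; move last element -42 to root → [-42, 16, -1, -46]
  -42 vs larger child 16 at index 1, swap → [16, -42, -1, -46]
insert -6:
  append -6 at index 4 → [16, -42, -1, -46, -6]
  -6 > parent -42 at index 1, swap → [16, -6, -1, -46, -42]
extract-max → returns 16:
  remove root 16; move last element -42 to root → [-42, -6, -1, -46]
  -42 vs larger child -1 at index 2, swap → [-1, -6, -42, -46]
extract-max → returns -1:
  remove root -1; move last element -46 to root → [-46, -6, -42]
  -46 vs larger child -6 at index 1, swap → [-6, -46, -42]

[-6, -46, -42]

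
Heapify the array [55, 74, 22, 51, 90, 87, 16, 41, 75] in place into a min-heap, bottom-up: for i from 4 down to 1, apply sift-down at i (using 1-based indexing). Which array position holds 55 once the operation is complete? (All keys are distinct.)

7

sift down from index 4:
  51 vs smaller child 41 at index 8, swap → [55, 74, 22, 41, 90, 87, 16, 51, 75]
sift down from index 3:
  22 vs smaller child 16 at index 7, swap → [55, 74, 16, 41, 90, 87, 22, 51, 75]
sift down from index 2:
  74 vs smaller child 41 at index 4, swap → [55, 41, 16, 74, 90, 87, 22, 51, 75]
  74 vs smaller child 51 at index 8, swap → [55, 41, 16, 51, 90, 87, 22, 74, 75]
sift down from index 1:
  55 vs smaller child 16 at index 3, swap → [16, 41, 55, 51, 90, 87, 22, 74, 75]
  55 vs smaller child 22 at index 7, swap → [16, 41, 22, 51, 90, 87, 55, 74, 75]
resulting array: [16, 41, 22, 51, 90, 87, 55, 74, 75]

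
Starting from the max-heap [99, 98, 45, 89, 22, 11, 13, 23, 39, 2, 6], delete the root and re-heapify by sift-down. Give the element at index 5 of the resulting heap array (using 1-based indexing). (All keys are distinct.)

remove root 99; move last element 6 to root → [6, 98, 45, 89, 22, 11, 13, 23, 39, 2]
6 vs larger child 98 at index 2, swap → [98, 6, 45, 89, 22, 11, 13, 23, 39, 2]
6 vs larger child 89 at index 4, swap → [98, 89, 45, 6, 22, 11, 13, 23, 39, 2]
6 vs larger child 39 at index 9, swap → [98, 89, 45, 39, 22, 11, 13, 23, 6, 2]
resulting array: [98, 89, 45, 39, 22, 11, 13, 23, 6, 2]

22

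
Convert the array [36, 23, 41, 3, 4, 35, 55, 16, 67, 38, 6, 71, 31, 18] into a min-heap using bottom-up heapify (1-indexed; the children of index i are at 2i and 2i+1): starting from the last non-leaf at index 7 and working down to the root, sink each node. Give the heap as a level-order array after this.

[3, 4, 18, 16, 6, 31, 41, 23, 67, 38, 36, 71, 35, 55]

sift down from index 7:
  55 vs only child 18 at index 14, swap → [36, 23, 41, 3, 4, 35, 18, 16, 67, 38, 6, 71, 31, 55]
sift down from index 6:
  35 vs smaller child 31 at index 13, swap → [36, 23, 41, 3, 4, 31, 18, 16, 67, 38, 6, 71, 35, 55]
sift down from index 5: already satisfies heap property
sift down from index 4: already satisfies heap property
sift down from index 3:
  41 vs smaller child 18 at index 7, swap → [36, 23, 18, 3, 4, 31, 41, 16, 67, 38, 6, 71, 35, 55]
sift down from index 2:
  23 vs smaller child 3 at index 4, swap → [36, 3, 18, 23, 4, 31, 41, 16, 67, 38, 6, 71, 35, 55]
  23 vs smaller child 16 at index 8, swap → [36, 3, 18, 16, 4, 31, 41, 23, 67, 38, 6, 71, 35, 55]
sift down from index 1:
  36 vs smaller child 3 at index 2, swap → [3, 36, 18, 16, 4, 31, 41, 23, 67, 38, 6, 71, 35, 55]
  36 vs smaller child 4 at index 5, swap → [3, 4, 18, 16, 36, 31, 41, 23, 67, 38, 6, 71, 35, 55]
  36 vs smaller child 6 at index 11, swap → [3, 4, 18, 16, 6, 31, 41, 23, 67, 38, 36, 71, 35, 55]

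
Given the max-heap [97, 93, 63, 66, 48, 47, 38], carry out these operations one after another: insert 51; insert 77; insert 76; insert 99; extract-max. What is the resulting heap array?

insert 51:
  append 51 at index 7 → [97, 93, 63, 66, 48, 47, 38, 51] (no swap needed)
insert 77:
  append 77 at index 8 → [97, 93, 63, 66, 48, 47, 38, 51, 77]
  77 > parent 66 at index 3, swap → [97, 93, 63, 77, 48, 47, 38, 51, 66]
insert 76:
  append 76 at index 9 → [97, 93, 63, 77, 48, 47, 38, 51, 66, 76]
  76 > parent 48 at index 4, swap → [97, 93, 63, 77, 76, 47, 38, 51, 66, 48]
insert 99:
  append 99 at index 10 → [97, 93, 63, 77, 76, 47, 38, 51, 66, 48, 99]
  99 > parent 76 at index 4, swap → [97, 93, 63, 77, 99, 47, 38, 51, 66, 48, 76]
  99 > parent 93 at index 1, swap → [97, 99, 63, 77, 93, 47, 38, 51, 66, 48, 76]
  99 > parent 97 at index 0, swap → [99, 97, 63, 77, 93, 47, 38, 51, 66, 48, 76]
extract-max → returns 99:
  remove root 99; move last element 76 to root → [76, 97, 63, 77, 93, 47, 38, 51, 66, 48]
  76 vs larger child 97 at index 1, swap → [97, 76, 63, 77, 93, 47, 38, 51, 66, 48]
  76 vs larger child 93 at index 4, swap → [97, 93, 63, 77, 76, 47, 38, 51, 66, 48]

[97, 93, 63, 77, 76, 47, 38, 51, 66, 48]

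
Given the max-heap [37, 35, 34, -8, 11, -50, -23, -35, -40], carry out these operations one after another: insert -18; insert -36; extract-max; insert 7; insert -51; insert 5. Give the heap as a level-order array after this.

[35, 11, 34, -8, 7, 5, -23, -35, -40, -36, -18, -51, -50]

insert -18:
  append -18 at index 9 → [37, 35, 34, -8, 11, -50, -23, -35, -40, -18] (no swap needed)
insert -36:
  append -36 at index 10 → [37, 35, 34, -8, 11, -50, -23, -35, -40, -18, -36] (no swap needed)
extract-max → returns 37:
  remove root 37; move last element -36 to root → [-36, 35, 34, -8, 11, -50, -23, -35, -40, -18]
  -36 vs larger child 35 at index 1, swap → [35, -36, 34, -8, 11, -50, -23, -35, -40, -18]
  -36 vs larger child 11 at index 4, swap → [35, 11, 34, -8, -36, -50, -23, -35, -40, -18]
  -36 vs only child -18 at index 9, swap → [35, 11, 34, -8, -18, -50, -23, -35, -40, -36]
insert 7:
  append 7 at index 10 → [35, 11, 34, -8, -18, -50, -23, -35, -40, -36, 7]
  7 > parent -18 at index 4, swap → [35, 11, 34, -8, 7, -50, -23, -35, -40, -36, -18]
insert -51:
  append -51 at index 11 → [35, 11, 34, -8, 7, -50, -23, -35, -40, -36, -18, -51] (no swap needed)
insert 5:
  append 5 at index 12 → [35, 11, 34, -8, 7, -50, -23, -35, -40, -36, -18, -51, 5]
  5 > parent -50 at index 5, swap → [35, 11, 34, -8, 7, 5, -23, -35, -40, -36, -18, -51, -50]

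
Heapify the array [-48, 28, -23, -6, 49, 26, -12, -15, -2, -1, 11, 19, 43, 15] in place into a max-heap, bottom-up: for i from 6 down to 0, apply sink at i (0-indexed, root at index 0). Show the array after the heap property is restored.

sift down from index 6:
  -12 vs only child 15 at index 13, swap → [-48, 28, -23, -6, 49, 26, 15, -15, -2, -1, 11, 19, 43, -12]
sift down from index 5:
  26 vs larger child 43 at index 12, swap → [-48, 28, -23, -6, 49, 43, 15, -15, -2, -1, 11, 19, 26, -12]
sift down from index 4: already satisfies heap property
sift down from index 3:
  -6 vs larger child -2 at index 8, swap → [-48, 28, -23, -2, 49, 43, 15, -15, -6, -1, 11, 19, 26, -12]
sift down from index 2:
  -23 vs larger child 43 at index 5, swap → [-48, 28, 43, -2, 49, -23, 15, -15, -6, -1, 11, 19, 26, -12]
  -23 vs larger child 26 at index 12, swap → [-48, 28, 43, -2, 49, 26, 15, -15, -6, -1, 11, 19, -23, -12]
sift down from index 1:
  28 vs larger child 49 at index 4, swap → [-48, 49, 43, -2, 28, 26, 15, -15, -6, -1, 11, 19, -23, -12]
sift down from index 0:
  -48 vs larger child 49 at index 1, swap → [49, -48, 43, -2, 28, 26, 15, -15, -6, -1, 11, 19, -23, -12]
  -48 vs larger child 28 at index 4, swap → [49, 28, 43, -2, -48, 26, 15, -15, -6, -1, 11, 19, -23, -12]
  -48 vs larger child 11 at index 10, swap → [49, 28, 43, -2, 11, 26, 15, -15, -6, -1, -48, 19, -23, -12]

[49, 28, 43, -2, 11, 26, 15, -15, -6, -1, -48, 19, -23, -12]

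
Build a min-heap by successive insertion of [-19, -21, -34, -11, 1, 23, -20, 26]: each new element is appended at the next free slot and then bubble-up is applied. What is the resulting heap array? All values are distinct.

[-34, -19, -21, -11, 1, 23, -20, 26]

Insert -19:
  append -19 at index 0 → [-19] (no swap needed)
Insert -21:
  append -21 at index 1 → [-19, -21]
  -21 < parent -19 at index 0, swap → [-21, -19]
Insert -34:
  append -34 at index 2 → [-21, -19, -34]
  -34 < parent -21 at index 0, swap → [-34, -19, -21]
Insert -11:
  append -11 at index 3 → [-34, -19, -21, -11] (no swap needed)
Insert 1:
  append 1 at index 4 → [-34, -19, -21, -11, 1] (no swap needed)
Insert 23:
  append 23 at index 5 → [-34, -19, -21, -11, 1, 23] (no swap needed)
Insert -20:
  append -20 at index 6 → [-34, -19, -21, -11, 1, 23, -20] (no swap needed)
Insert 26:
  append 26 at index 7 → [-34, -19, -21, -11, 1, 23, -20, 26] (no swap needed)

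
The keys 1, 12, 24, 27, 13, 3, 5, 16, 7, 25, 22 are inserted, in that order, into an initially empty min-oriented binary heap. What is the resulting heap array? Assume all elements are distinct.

Insert 1:
  append 1 at index 0 → [1] (no swap needed)
Insert 12:
  append 12 at index 1 → [1, 12] (no swap needed)
Insert 24:
  append 24 at index 2 → [1, 12, 24] (no swap needed)
Insert 27:
  append 27 at index 3 → [1, 12, 24, 27] (no swap needed)
Insert 13:
  append 13 at index 4 → [1, 12, 24, 27, 13] (no swap needed)
Insert 3:
  append 3 at index 5 → [1, 12, 24, 27, 13, 3]
  3 < parent 24 at index 2, swap → [1, 12, 3, 27, 13, 24]
Insert 5:
  append 5 at index 6 → [1, 12, 3, 27, 13, 24, 5] (no swap needed)
Insert 16:
  append 16 at index 7 → [1, 12, 3, 27, 13, 24, 5, 16]
  16 < parent 27 at index 3, swap → [1, 12, 3, 16, 13, 24, 5, 27]
Insert 7:
  append 7 at index 8 → [1, 12, 3, 16, 13, 24, 5, 27, 7]
  7 < parent 16 at index 3, swap → [1, 12, 3, 7, 13, 24, 5, 27, 16]
  7 < parent 12 at index 1, swap → [1, 7, 3, 12, 13, 24, 5, 27, 16]
Insert 25:
  append 25 at index 9 → [1, 7, 3, 12, 13, 24, 5, 27, 16, 25] (no swap needed)
Insert 22:
  append 22 at index 10 → [1, 7, 3, 12, 13, 24, 5, 27, 16, 25, 22] (no swap needed)

[1, 7, 3, 12, 13, 24, 5, 27, 16, 25, 22]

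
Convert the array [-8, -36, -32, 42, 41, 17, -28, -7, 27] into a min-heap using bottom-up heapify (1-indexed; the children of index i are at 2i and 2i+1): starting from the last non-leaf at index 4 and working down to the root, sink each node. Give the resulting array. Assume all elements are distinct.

[-36, -8, -32, -7, 41, 17, -28, 42, 27]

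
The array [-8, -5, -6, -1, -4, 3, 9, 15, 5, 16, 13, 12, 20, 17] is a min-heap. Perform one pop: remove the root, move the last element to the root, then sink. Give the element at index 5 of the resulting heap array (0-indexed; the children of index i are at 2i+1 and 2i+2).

remove root -8; move last element 17 to root → [17, -5, -6, -1, -4, 3, 9, 15, 5, 16, 13, 12, 20]
17 vs smaller child -6 at index 2, swap → [-6, -5, 17, -1, -4, 3, 9, 15, 5, 16, 13, 12, 20]
17 vs smaller child 3 at index 5, swap → [-6, -5, 3, -1, -4, 17, 9, 15, 5, 16, 13, 12, 20]
17 vs smaller child 12 at index 11, swap → [-6, -5, 3, -1, -4, 12, 9, 15, 5, 16, 13, 17, 20]
resulting array: [-6, -5, 3, -1, -4, 12, 9, 15, 5, 16, 13, 17, 20]

12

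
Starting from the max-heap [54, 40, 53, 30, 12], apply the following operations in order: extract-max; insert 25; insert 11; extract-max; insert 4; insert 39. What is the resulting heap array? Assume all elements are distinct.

extract-max → returns 54:
  remove root 54; move last element 12 to root → [12, 40, 53, 30]
  12 vs larger child 53 at index 2, swap → [53, 40, 12, 30]
insert 25:
  append 25 at index 4 → [53, 40, 12, 30, 25] (no swap needed)
insert 11:
  append 11 at index 5 → [53, 40, 12, 30, 25, 11] (no swap needed)
extract-max → returns 53:
  remove root 53; move last element 11 to root → [11, 40, 12, 30, 25]
  11 vs larger child 40 at index 1, swap → [40, 11, 12, 30, 25]
  11 vs larger child 30 at index 3, swap → [40, 30, 12, 11, 25]
insert 4:
  append 4 at index 5 → [40, 30, 12, 11, 25, 4] (no swap needed)
insert 39:
  append 39 at index 6 → [40, 30, 12, 11, 25, 4, 39]
  39 > parent 12 at index 2, swap → [40, 30, 39, 11, 25, 4, 12]

[40, 30, 39, 11, 25, 4, 12]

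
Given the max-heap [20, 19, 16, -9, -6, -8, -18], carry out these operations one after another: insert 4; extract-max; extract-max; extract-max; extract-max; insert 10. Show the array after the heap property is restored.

insert 4:
  append 4 at index 7 → [20, 19, 16, -9, -6, -8, -18, 4]
  4 > parent -9 at index 3, swap → [20, 19, 16, 4, -6, -8, -18, -9]
extract-max → returns 20:
  remove root 20; move last element -9 to root → [-9, 19, 16, 4, -6, -8, -18]
  -9 vs larger child 19 at index 1, swap → [19, -9, 16, 4, -6, -8, -18]
  -9 vs larger child 4 at index 3, swap → [19, 4, 16, -9, -6, -8, -18]
extract-max → returns 19:
  remove root 19; move last element -18 to root → [-18, 4, 16, -9, -6, -8]
  -18 vs larger child 16 at index 2, swap → [16, 4, -18, -9, -6, -8]
  -18 vs only child -8 at index 5, swap → [16, 4, -8, -9, -6, -18]
extract-max → returns 16:
  remove root 16; move last element -18 to root → [-18, 4, -8, -9, -6]
  -18 vs larger child 4 at index 1, swap → [4, -18, -8, -9, -6]
  -18 vs larger child -6 at index 4, swap → [4, -6, -8, -9, -18]
extract-max → returns 4:
  remove root 4; move last element -18 to root → [-18, -6, -8, -9]
  -18 vs larger child -6 at index 1, swap → [-6, -18, -8, -9]
  -18 vs only child -9 at index 3, swap → [-6, -9, -8, -18]
insert 10:
  append 10 at index 4 → [-6, -9, -8, -18, 10]
  10 > parent -9 at index 1, swap → [-6, 10, -8, -18, -9]
  10 > parent -6 at index 0, swap → [10, -6, -8, -18, -9]

[10, -6, -8, -18, -9]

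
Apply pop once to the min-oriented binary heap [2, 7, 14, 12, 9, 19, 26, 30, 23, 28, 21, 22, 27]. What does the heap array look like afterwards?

[7, 9, 14, 12, 21, 19, 26, 30, 23, 28, 27, 22]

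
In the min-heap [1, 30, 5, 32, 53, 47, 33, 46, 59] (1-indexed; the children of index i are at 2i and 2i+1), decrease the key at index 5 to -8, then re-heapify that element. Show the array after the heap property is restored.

set index 5 from 53 to -8 → [1, 30, 5, 32, -8, 47, 33, 46, 59]
-8 < parent 30 at index 2, swap → [1, -8, 5, 32, 30, 47, 33, 46, 59]
-8 < parent 1 at index 1, swap → [-8, 1, 5, 32, 30, 47, 33, 46, 59]

[-8, 1, 5, 32, 30, 47, 33, 46, 59]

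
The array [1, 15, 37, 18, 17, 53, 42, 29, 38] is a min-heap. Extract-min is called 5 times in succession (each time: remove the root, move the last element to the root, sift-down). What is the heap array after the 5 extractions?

[37, 38, 53, 42]

extract-min #1 returns 1:
  remove root 1; move last element 38 to root → [38, 15, 37, 18, 17, 53, 42, 29]
  38 vs smaller child 15 at index 1, swap → [15, 38, 37, 18, 17, 53, 42, 29]
  38 vs smaller child 17 at index 4, swap → [15, 17, 37, 18, 38, 53, 42, 29]
extract-min #2 returns 15:
  remove root 15; move last element 29 to root → [29, 17, 37, 18, 38, 53, 42]
  29 vs smaller child 17 at index 1, swap → [17, 29, 37, 18, 38, 53, 42]
  29 vs smaller child 18 at index 3, swap → [17, 18, 37, 29, 38, 53, 42]
extract-min #3 returns 17:
  remove root 17; move last element 42 to root → [42, 18, 37, 29, 38, 53]
  42 vs smaller child 18 at index 1, swap → [18, 42, 37, 29, 38, 53]
  42 vs smaller child 29 at index 3, swap → [18, 29, 37, 42, 38, 53]
extract-min #4 returns 18:
  remove root 18; move last element 53 to root → [53, 29, 37, 42, 38]
  53 vs smaller child 29 at index 1, swap → [29, 53, 37, 42, 38]
  53 vs smaller child 38 at index 4, swap → [29, 38, 37, 42, 53]
extract-min #5 returns 29:
  remove root 29; move last element 53 to root → [53, 38, 37, 42]
  53 vs smaller child 37 at index 2, swap → [37, 38, 53, 42]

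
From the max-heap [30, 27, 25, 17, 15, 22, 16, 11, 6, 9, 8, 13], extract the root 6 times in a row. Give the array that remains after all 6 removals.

[15, 13, 11, 9, 6, 8]

extract-max #1 returns 30:
  remove root 30; move last element 13 to root → [13, 27, 25, 17, 15, 22, 16, 11, 6, 9, 8]
  13 vs larger child 27 at index 1, swap → [27, 13, 25, 17, 15, 22, 16, 11, 6, 9, 8]
  13 vs larger child 17 at index 3, swap → [27, 17, 25, 13, 15, 22, 16, 11, 6, 9, 8]
extract-max #2 returns 27:
  remove root 27; move last element 8 to root → [8, 17, 25, 13, 15, 22, 16, 11, 6, 9]
  8 vs larger child 25 at index 2, swap → [25, 17, 8, 13, 15, 22, 16, 11, 6, 9]
  8 vs larger child 22 at index 5, swap → [25, 17, 22, 13, 15, 8, 16, 11, 6, 9]
extract-max #3 returns 25:
  remove root 25; move last element 9 to root → [9, 17, 22, 13, 15, 8, 16, 11, 6]
  9 vs larger child 22 at index 2, swap → [22, 17, 9, 13, 15, 8, 16, 11, 6]
  9 vs larger child 16 at index 6, swap → [22, 17, 16, 13, 15, 8, 9, 11, 6]
extract-max #4 returns 22:
  remove root 22; move last element 6 to root → [6, 17, 16, 13, 15, 8, 9, 11]
  6 vs larger child 17 at index 1, swap → [17, 6, 16, 13, 15, 8, 9, 11]
  6 vs larger child 15 at index 4, swap → [17, 15, 16, 13, 6, 8, 9, 11]
extract-max #5 returns 17:
  remove root 17; move last element 11 to root → [11, 15, 16, 13, 6, 8, 9]
  11 vs larger child 16 at index 2, swap → [16, 15, 11, 13, 6, 8, 9]
extract-max #6 returns 16:
  remove root 16; move last element 9 to root → [9, 15, 11, 13, 6, 8]
  9 vs larger child 15 at index 1, swap → [15, 9, 11, 13, 6, 8]
  9 vs larger child 13 at index 3, swap → [15, 13, 11, 9, 6, 8]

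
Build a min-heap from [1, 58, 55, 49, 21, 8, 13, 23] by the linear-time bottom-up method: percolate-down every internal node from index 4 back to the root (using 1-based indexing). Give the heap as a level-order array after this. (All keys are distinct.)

sift down from index 4:
  49 vs only child 23 at index 8, swap → [1, 58, 55, 23, 21, 8, 13, 49]
sift down from index 3:
  55 vs smaller child 8 at index 6, swap → [1, 58, 8, 23, 21, 55, 13, 49]
sift down from index 2:
  58 vs smaller child 21 at index 5, swap → [1, 21, 8, 23, 58, 55, 13, 49]
sift down from index 1: already satisfies heap property

[1, 21, 8, 23, 58, 55, 13, 49]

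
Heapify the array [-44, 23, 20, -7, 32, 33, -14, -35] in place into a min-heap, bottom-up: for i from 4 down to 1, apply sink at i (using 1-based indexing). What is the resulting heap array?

sift down from index 4:
  -7 vs only child -35 at index 8, swap → [-44, 23, 20, -35, 32, 33, -14, -7]
sift down from index 3:
  20 vs smaller child -14 at index 7, swap → [-44, 23, -14, -35, 32, 33, 20, -7]
sift down from index 2:
  23 vs smaller child -35 at index 4, swap → [-44, -35, -14, 23, 32, 33, 20, -7]
  23 vs only child -7 at index 8, swap → [-44, -35, -14, -7, 32, 33, 20, 23]
sift down from index 1: already satisfies heap property

[-44, -35, -14, -7, 32, 33, 20, 23]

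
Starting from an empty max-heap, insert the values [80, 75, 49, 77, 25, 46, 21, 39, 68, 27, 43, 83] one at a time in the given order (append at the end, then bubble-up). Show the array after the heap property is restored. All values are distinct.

Insert 80:
  append 80 at index 0 → [80] (no swap needed)
Insert 75:
  append 75 at index 1 → [80, 75] (no swap needed)
Insert 49:
  append 49 at index 2 → [80, 75, 49] (no swap needed)
Insert 77:
  append 77 at index 3 → [80, 75, 49, 77]
  77 > parent 75 at index 1, swap → [80, 77, 49, 75]
Insert 25:
  append 25 at index 4 → [80, 77, 49, 75, 25] (no swap needed)
Insert 46:
  append 46 at index 5 → [80, 77, 49, 75, 25, 46] (no swap needed)
Insert 21:
  append 21 at index 6 → [80, 77, 49, 75, 25, 46, 21] (no swap needed)
Insert 39:
  append 39 at index 7 → [80, 77, 49, 75, 25, 46, 21, 39] (no swap needed)
Insert 68:
  append 68 at index 8 → [80, 77, 49, 75, 25, 46, 21, 39, 68] (no swap needed)
Insert 27:
  append 27 at index 9 → [80, 77, 49, 75, 25, 46, 21, 39, 68, 27]
  27 > parent 25 at index 4, swap → [80, 77, 49, 75, 27, 46, 21, 39, 68, 25]
Insert 43:
  append 43 at index 10 → [80, 77, 49, 75, 27, 46, 21, 39, 68, 25, 43]
  43 > parent 27 at index 4, swap → [80, 77, 49, 75, 43, 46, 21, 39, 68, 25, 27]
Insert 83:
  append 83 at index 11 → [80, 77, 49, 75, 43, 46, 21, 39, 68, 25, 27, 83]
  83 > parent 46 at index 5, swap → [80, 77, 49, 75, 43, 83, 21, 39, 68, 25, 27, 46]
  83 > parent 49 at index 2, swap → [80, 77, 83, 75, 43, 49, 21, 39, 68, 25, 27, 46]
  83 > parent 80 at index 0, swap → [83, 77, 80, 75, 43, 49, 21, 39, 68, 25, 27, 46]

[83, 77, 80, 75, 43, 49, 21, 39, 68, 25, 27, 46]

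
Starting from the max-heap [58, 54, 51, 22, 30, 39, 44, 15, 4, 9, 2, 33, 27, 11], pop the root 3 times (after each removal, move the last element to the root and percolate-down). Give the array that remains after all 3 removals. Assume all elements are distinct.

[44, 30, 39, 22, 11, 33, 27, 15, 4, 9, 2]

extract-max #1 returns 58:
  remove root 58; move last element 11 to root → [11, 54, 51, 22, 30, 39, 44, 15, 4, 9, 2, 33, 27]
  11 vs larger child 54 at index 1, swap → [54, 11, 51, 22, 30, 39, 44, 15, 4, 9, 2, 33, 27]
  11 vs larger child 30 at index 4, swap → [54, 30, 51, 22, 11, 39, 44, 15, 4, 9, 2, 33, 27]
extract-max #2 returns 54:
  remove root 54; move last element 27 to root → [27, 30, 51, 22, 11, 39, 44, 15, 4, 9, 2, 33]
  27 vs larger child 51 at index 2, swap → [51, 30, 27, 22, 11, 39, 44, 15, 4, 9, 2, 33]
  27 vs larger child 44 at index 6, swap → [51, 30, 44, 22, 11, 39, 27, 15, 4, 9, 2, 33]
extract-max #3 returns 51:
  remove root 51; move last element 33 to root → [33, 30, 44, 22, 11, 39, 27, 15, 4, 9, 2]
  33 vs larger child 44 at index 2, swap → [44, 30, 33, 22, 11, 39, 27, 15, 4, 9, 2]
  33 vs larger child 39 at index 5, swap → [44, 30, 39, 22, 11, 33, 27, 15, 4, 9, 2]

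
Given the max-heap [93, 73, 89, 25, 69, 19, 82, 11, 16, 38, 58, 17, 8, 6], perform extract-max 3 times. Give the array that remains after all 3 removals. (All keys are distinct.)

[73, 69, 19, 25, 58, 17, 6, 11, 16, 38, 8]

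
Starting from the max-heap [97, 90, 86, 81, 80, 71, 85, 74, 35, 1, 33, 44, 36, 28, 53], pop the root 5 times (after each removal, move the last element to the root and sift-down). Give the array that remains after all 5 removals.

extract-max #1 returns 97:
  remove root 97; move last element 53 to root → [53, 90, 86, 81, 80, 71, 85, 74, 35, 1, 33, 44, 36, 28]
  53 vs larger child 90 at index 1, swap → [90, 53, 86, 81, 80, 71, 85, 74, 35, 1, 33, 44, 36, 28]
  53 vs larger child 81 at index 3, swap → [90, 81, 86, 53, 80, 71, 85, 74, 35, 1, 33, 44, 36, 28]
  53 vs larger child 74 at index 7, swap → [90, 81, 86, 74, 80, 71, 85, 53, 35, 1, 33, 44, 36, 28]
extract-max #2 returns 90:
  remove root 90; move last element 28 to root → [28, 81, 86, 74, 80, 71, 85, 53, 35, 1, 33, 44, 36]
  28 vs larger child 86 at index 2, swap → [86, 81, 28, 74, 80, 71, 85, 53, 35, 1, 33, 44, 36]
  28 vs larger child 85 at index 6, swap → [86, 81, 85, 74, 80, 71, 28, 53, 35, 1, 33, 44, 36]
extract-max #3 returns 86:
  remove root 86; move last element 36 to root → [36, 81, 85, 74, 80, 71, 28, 53, 35, 1, 33, 44]
  36 vs larger child 85 at index 2, swap → [85, 81, 36, 74, 80, 71, 28, 53, 35, 1, 33, 44]
  36 vs larger child 71 at index 5, swap → [85, 81, 71, 74, 80, 36, 28, 53, 35, 1, 33, 44]
  36 vs only child 44 at index 11, swap → [85, 81, 71, 74, 80, 44, 28, 53, 35, 1, 33, 36]
extract-max #4 returns 85:
  remove root 85; move last element 36 to root → [36, 81, 71, 74, 80, 44, 28, 53, 35, 1, 33]
  36 vs larger child 81 at index 1, swap → [81, 36, 71, 74, 80, 44, 28, 53, 35, 1, 33]
  36 vs larger child 80 at index 4, swap → [81, 80, 71, 74, 36, 44, 28, 53, 35, 1, 33]
extract-max #5 returns 81:
  remove root 81; move last element 33 to root → [33, 80, 71, 74, 36, 44, 28, 53, 35, 1]
  33 vs larger child 80 at index 1, swap → [80, 33, 71, 74, 36, 44, 28, 53, 35, 1]
  33 vs larger child 74 at index 3, swap → [80, 74, 71, 33, 36, 44, 28, 53, 35, 1]
  33 vs larger child 53 at index 7, swap → [80, 74, 71, 53, 36, 44, 28, 33, 35, 1]

[80, 74, 71, 53, 36, 44, 28, 33, 35, 1]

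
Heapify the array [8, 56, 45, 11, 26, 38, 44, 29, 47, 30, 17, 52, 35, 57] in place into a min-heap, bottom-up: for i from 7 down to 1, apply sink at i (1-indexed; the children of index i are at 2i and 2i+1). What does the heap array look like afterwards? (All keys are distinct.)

sift down from index 7: already satisfies heap property
sift down from index 6:
  38 vs smaller child 35 at index 13, swap → [8, 56, 45, 11, 26, 35, 44, 29, 47, 30, 17, 52, 38, 57]
sift down from index 5:
  26 vs smaller child 17 at index 11, swap → [8, 56, 45, 11, 17, 35, 44, 29, 47, 30, 26, 52, 38, 57]
sift down from index 4: already satisfies heap property
sift down from index 3:
  45 vs smaller child 35 at index 6, swap → [8, 56, 35, 11, 17, 45, 44, 29, 47, 30, 26, 52, 38, 57]
  45 vs smaller child 38 at index 13, swap → [8, 56, 35, 11, 17, 38, 44, 29, 47, 30, 26, 52, 45, 57]
sift down from index 2:
  56 vs smaller child 11 at index 4, swap → [8, 11, 35, 56, 17, 38, 44, 29, 47, 30, 26, 52, 45, 57]
  56 vs smaller child 29 at index 8, swap → [8, 11, 35, 29, 17, 38, 44, 56, 47, 30, 26, 52, 45, 57]
sift down from index 1: already satisfies heap property

[8, 11, 35, 29, 17, 38, 44, 56, 47, 30, 26, 52, 45, 57]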